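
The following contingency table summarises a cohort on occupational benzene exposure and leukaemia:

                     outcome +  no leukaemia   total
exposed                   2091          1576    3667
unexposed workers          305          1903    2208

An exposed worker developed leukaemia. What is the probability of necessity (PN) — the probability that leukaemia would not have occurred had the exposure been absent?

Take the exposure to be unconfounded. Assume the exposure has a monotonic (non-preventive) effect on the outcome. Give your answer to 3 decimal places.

p₁ = P(outcome | exposed) = 2091/3667 = 0.57022
p₀ = P(outcome | unexposed) = 305/2208 = 0.13813
Under exogeneity and monotonicity, PN = (p₁ − p₀)/p₁.
PN = (0.57022 − 0.13813) / 0.57022 ≈ 0.7578

PN ≈ 0.758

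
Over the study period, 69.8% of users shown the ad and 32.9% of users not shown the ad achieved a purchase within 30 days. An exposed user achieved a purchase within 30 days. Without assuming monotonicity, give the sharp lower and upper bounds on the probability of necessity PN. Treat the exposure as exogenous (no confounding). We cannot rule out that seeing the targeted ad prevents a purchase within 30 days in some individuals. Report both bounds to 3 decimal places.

0.529 ≤ PN ≤ 0.961

p₁ = 0.698, p₀ = 0.329.
Under exogeneity alone the bounds on PN are max{0,(p₁−p₀)/p₁} ≤ PN ≤ min{1,(1−p₀)/p₁}.
  lower = (p₁ − p₀)/p₁ = 0.369 / 0.698 ≈ 0.5287
  upper = min{1, (1 − p₀)/p₁} = 0.671 / 0.698 ≈ 0.9613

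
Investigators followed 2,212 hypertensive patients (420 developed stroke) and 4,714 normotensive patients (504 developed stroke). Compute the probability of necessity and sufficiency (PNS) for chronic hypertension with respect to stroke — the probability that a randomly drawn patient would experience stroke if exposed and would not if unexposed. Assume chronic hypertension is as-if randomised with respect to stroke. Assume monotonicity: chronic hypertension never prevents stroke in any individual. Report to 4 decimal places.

PNS ≈ 0.0830

p₁ = P(outcome | exposed) = 420/2212 = 0.18987
p₀ = P(outcome | unexposed) = 504/4714 = 0.10692
Under exogeneity and monotonicity, PNS = p₁ − p₀.
PNS = 0.18987 − 0.10692 = 0.082958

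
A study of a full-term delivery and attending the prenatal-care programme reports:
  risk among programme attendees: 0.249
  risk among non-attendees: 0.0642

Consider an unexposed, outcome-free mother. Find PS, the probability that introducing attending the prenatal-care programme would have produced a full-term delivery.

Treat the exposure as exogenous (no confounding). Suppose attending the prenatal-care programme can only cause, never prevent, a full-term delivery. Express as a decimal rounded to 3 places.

Let p₁ = 0.249, p₀ = 0.0642.
Under exogeneity and monotonicity, PS = (p₁ − p₀) / (1 − p₀).
PS = (0.249 − 0.0642) / (1 − 0.0642) = 0.1848 / 0.9358 ≈ 0.1975

PS ≈ 0.197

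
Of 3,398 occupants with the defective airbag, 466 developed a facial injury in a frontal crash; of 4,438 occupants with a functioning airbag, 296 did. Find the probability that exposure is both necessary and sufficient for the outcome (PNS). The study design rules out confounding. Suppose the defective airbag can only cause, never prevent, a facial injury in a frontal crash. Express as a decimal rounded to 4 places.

p₁ = P(outcome | exposed) = 466/3398 = 0.13714
p₀ = P(outcome | unexposed) = 296/4438 = 0.066697
Under exogeneity and monotonicity, PNS = p₁ − p₀.
PNS = 0.13714 − 0.066697 = 0.070443

PNS ≈ 0.0704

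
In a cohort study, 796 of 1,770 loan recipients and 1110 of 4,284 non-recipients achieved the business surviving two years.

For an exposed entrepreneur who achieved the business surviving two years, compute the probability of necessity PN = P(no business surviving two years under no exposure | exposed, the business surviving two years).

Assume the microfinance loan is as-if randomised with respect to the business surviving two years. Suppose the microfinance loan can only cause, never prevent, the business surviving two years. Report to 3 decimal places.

p₁ = P(outcome | exposed) = 796/1770 = 0.44972
p₀ = P(outcome | unexposed) = 1110/4284 = 0.2591
Under exogeneity and monotonicity, PN = (p₁ − p₀) / p₁.
PN = (0.44972 − 0.2591) / 0.44972 = 0.19061 / 0.44972 ≈ 0.4239

PN ≈ 0.424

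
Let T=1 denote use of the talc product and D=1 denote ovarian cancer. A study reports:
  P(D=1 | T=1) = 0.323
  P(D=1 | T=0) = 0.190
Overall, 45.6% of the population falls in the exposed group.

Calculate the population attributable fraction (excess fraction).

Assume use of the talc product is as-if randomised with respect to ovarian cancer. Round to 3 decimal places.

Let p₁ = 0.323, p₀ = 0.19.
Overall risk P(Y=1) = π·p₁ + (1−π)·p₀ = 0.456×0.323 + 0.544×0.19 = 0.25065.
Under exogeneity, PAF = [P(Y=1) − p₀] / P(Y=1).
PAF = (0.25065 − 0.19) / 0.25065 ≈ 0.2420

PAF ≈ 0.242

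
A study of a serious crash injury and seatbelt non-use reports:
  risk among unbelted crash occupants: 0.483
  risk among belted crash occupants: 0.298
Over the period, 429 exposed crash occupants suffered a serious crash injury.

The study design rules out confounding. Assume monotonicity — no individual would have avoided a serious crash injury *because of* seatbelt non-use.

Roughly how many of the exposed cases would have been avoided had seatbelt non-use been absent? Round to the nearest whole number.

Let p₁ = 0.483, p₀ = 0.298.
PN = (p₁ − p₀)/p₁ = (0.483 − 0.298) / 0.483 ≈ 0.38302.
Attributable cases ≈ PN × (exposed cases) = 0.38302 × 429 ≈ 164.32.

about 164 cases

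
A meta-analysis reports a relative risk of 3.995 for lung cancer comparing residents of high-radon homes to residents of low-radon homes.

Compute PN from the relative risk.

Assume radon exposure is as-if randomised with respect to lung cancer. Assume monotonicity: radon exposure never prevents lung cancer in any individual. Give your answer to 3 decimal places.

PN ≈ 0.750

Under exogeneity and monotonicity, PN = (RR − 1) / RR = 1 − 1/RR.
PN = (3.995 − 1) / 3.995 = 2.995 / 3.995 ≈ 0.7497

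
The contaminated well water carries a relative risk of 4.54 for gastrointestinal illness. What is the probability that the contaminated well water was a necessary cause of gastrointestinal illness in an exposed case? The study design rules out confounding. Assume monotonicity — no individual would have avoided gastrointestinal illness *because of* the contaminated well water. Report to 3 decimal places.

PN ≈ 0.780

Under exogeneity and monotonicity, PN = (RR − 1) / RR = 1 − 1/RR.
PN = (4.54 − 1) / 4.54 = 3.54 / 4.54 ≈ 0.7797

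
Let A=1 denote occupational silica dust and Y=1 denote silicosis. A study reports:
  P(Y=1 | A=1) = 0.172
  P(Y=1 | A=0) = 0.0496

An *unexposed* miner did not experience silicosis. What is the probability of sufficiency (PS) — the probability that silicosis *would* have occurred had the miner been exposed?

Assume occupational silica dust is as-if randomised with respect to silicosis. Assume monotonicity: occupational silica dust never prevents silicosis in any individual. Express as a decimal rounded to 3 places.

PS ≈ 0.129

Let p₁ = 0.172, p₀ = 0.0496.
Under exogeneity and monotonicity, PS = (p₁ − p₀) / (1 − p₀).
PS = (0.172 − 0.0496) / (1 − 0.0496) = 0.1224 / 0.9504 ≈ 0.1288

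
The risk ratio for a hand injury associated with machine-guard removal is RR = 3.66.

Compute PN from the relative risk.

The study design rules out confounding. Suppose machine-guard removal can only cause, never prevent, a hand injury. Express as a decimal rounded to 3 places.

Under exogeneity and monotonicity, PN = (RR − 1) / RR = 1 − 1/RR.
PN = (3.66 − 1) / 3.66 = 2.66 / 3.66 ≈ 0.7268

PN ≈ 0.727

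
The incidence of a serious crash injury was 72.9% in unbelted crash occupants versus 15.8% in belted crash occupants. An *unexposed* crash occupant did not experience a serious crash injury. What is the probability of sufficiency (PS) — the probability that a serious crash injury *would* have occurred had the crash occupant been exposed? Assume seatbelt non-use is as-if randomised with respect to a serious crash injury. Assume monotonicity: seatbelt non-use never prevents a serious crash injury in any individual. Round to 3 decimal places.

PS ≈ 0.678

p₁ = 0.729, p₀ = 0.158.
Under exogeneity and monotonicity, PS = (p₁ − p₀) / (1 − p₀).
PS = (0.729 − 0.158) / (1 − 0.158) = 0.571 / 0.842 ≈ 0.6781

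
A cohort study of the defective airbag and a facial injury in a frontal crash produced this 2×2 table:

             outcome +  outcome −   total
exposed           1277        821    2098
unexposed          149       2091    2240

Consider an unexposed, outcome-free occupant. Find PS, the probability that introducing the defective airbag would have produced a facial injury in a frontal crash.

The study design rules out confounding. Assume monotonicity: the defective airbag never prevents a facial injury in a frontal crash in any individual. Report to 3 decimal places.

PS ≈ 0.581

p₁ = P(outcome | exposed) = 1277/2098 = 0.60867
p₀ = P(outcome | unexposed) = 149/2240 = 0.066518
Under exogeneity and monotonicity, PS = (p₁ − p₀)/(1 − p₀).
PS = (0.60867 − 0.066518) / 0.93348 ≈ 0.5808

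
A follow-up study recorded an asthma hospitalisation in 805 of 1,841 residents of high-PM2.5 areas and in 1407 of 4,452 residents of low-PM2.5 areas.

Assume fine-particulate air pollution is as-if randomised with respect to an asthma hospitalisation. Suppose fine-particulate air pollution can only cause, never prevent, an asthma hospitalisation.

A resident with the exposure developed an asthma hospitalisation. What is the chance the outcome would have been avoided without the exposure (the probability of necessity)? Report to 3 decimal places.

p₁ = P(outcome | exposed) = 805/1841 = 0.43726
p₀ = P(outcome | unexposed) = 1407/4452 = 0.31604
Under exogeneity and monotonicity, PN = (p₁ − p₀) / p₁.
PN = (0.43726 − 0.31604) / 0.43726 = 0.12122 / 0.43726 ≈ 0.2772

PN ≈ 0.277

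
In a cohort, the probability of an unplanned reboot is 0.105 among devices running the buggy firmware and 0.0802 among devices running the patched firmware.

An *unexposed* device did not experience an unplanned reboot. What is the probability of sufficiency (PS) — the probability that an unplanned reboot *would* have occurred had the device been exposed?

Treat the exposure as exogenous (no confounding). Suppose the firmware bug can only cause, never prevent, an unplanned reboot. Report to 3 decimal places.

PS ≈ 0.027

Let p₁ = 0.105, p₀ = 0.0802.
Under exogeneity and monotonicity, PS = (p₁ − p₀) / (1 − p₀).
PS = (0.105 − 0.0802) / (1 − 0.0802) = 0.0248 / 0.9198 ≈ 0.0270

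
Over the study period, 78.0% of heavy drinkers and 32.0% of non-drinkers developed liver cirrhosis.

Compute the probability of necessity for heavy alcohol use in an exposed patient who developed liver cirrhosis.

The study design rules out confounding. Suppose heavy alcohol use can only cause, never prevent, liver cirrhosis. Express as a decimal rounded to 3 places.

PN ≈ 0.590

p₁ = 0.78, p₀ = 0.32.
Under exogeneity and monotonicity, PN = (p₁ − p₀) / p₁.
PN = (0.78 − 0.32) / 0.78 = 0.46 / 0.78 ≈ 0.5897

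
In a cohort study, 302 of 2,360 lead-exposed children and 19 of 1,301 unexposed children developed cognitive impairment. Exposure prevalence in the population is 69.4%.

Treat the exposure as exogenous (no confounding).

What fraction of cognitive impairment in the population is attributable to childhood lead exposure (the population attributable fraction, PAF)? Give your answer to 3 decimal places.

p₁ = P(outcome | exposed) = 302/2360 = 0.12797
p₀ = P(outcome | unexposed) = 19/1301 = 0.014604
Overall risk P(Y=1) = π·p₁ + (1−π)·p₀ = 0.694×0.12797 + 0.306×0.014604 = 0.093277.
Under exogeneity, PAF = [P(Y=1) − p₀] / P(Y=1).
PAF = (0.093277 − 0.014604) / 0.093277 ≈ 0.8434

PAF ≈ 0.843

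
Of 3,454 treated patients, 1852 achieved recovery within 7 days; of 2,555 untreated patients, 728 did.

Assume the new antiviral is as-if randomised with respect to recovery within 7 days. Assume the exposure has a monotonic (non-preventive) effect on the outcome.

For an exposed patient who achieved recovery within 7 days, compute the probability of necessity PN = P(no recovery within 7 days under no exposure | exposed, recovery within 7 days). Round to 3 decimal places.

PN ≈ 0.469

p₁ = P(outcome | exposed) = 1852/3454 = 0.53619
p₀ = P(outcome | unexposed) = 728/2555 = 0.28493
Under exogeneity and monotonicity, PN = (p₁ − p₀) / p₁.
PN = (0.53619 − 0.28493) / 0.53619 = 0.25126 / 0.53619 ≈ 0.4686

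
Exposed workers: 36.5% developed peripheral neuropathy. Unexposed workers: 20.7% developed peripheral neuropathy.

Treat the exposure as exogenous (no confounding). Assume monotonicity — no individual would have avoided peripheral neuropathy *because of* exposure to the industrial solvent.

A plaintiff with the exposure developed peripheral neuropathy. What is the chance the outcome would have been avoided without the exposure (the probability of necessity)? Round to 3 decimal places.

PN ≈ 0.433

p₁ = 0.365, p₀ = 0.207.
Under exogeneity and monotonicity, PN = (p₁ − p₀) / p₁.
PN = (0.365 − 0.207) / 0.365 = 0.158 / 0.365 ≈ 0.4329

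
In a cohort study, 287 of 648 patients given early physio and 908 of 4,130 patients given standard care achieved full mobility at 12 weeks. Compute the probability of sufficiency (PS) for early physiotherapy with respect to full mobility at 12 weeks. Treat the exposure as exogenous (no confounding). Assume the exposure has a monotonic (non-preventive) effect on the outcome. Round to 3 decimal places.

PS ≈ 0.286

p₁ = P(outcome | exposed) = 287/648 = 0.4429
p₀ = P(outcome | unexposed) = 908/4130 = 0.21985
Under exogeneity and monotonicity, PS = (p₁ − p₀) / (1 − p₀).
PS = (0.4429 − 0.21985) / (1 − 0.21985) = 0.22305 / 0.78015 ≈ 0.2859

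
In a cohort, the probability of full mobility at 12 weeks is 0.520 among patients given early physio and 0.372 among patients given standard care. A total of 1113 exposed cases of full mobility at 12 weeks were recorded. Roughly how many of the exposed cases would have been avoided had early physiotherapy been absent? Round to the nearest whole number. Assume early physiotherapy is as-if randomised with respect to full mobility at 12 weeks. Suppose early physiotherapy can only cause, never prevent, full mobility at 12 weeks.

about 317 cases

Let p₁ = 0.52, p₀ = 0.372.
PN = (p₁ − p₀)/p₁ = (0.52 − 0.372) / 0.52 ≈ 0.28462.
Attributable cases ≈ PN × (exposed cases) = 0.28462 × 1113 ≈ 316.78.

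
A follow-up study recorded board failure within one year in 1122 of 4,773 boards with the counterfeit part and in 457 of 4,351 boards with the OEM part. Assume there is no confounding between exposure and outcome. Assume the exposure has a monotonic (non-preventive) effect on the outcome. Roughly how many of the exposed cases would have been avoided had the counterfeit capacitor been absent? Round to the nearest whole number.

p₁ = P(outcome | exposed) = 1122/4773 = 0.23507
p₀ = P(outcome | unexposed) = 457/4351 = 0.10503
PN = (p₁ − p₀)/p₁ = (0.23507 − 0.10503) / 0.23507 ≈ 0.55319.
Attributable cases ≈ PN × (exposed cases) = 0.55319 × 1122 ≈ 620.68.

about 621 cases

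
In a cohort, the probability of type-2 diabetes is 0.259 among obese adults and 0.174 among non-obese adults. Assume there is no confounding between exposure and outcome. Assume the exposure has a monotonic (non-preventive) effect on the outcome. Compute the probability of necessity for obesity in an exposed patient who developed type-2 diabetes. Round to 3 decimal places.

Let p₁ = 0.259, p₀ = 0.174.
Under exogeneity and monotonicity, PN = (p₁ − p₀) / p₁.
PN = (0.259 − 0.174) / 0.259 = 0.085 / 0.259 ≈ 0.3282

PN ≈ 0.328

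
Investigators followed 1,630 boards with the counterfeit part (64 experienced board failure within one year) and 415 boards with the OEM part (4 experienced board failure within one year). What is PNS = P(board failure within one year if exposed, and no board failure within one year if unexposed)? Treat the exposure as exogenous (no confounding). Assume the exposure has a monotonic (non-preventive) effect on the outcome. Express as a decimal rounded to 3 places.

p₁ = P(outcome | exposed) = 64/1630 = 0.039264
p₀ = P(outcome | unexposed) = 4/415 = 0.0096386
Under exogeneity and monotonicity, PNS = p₁ − p₀.
PNS = 0.039264 − 0.0096386 = 0.029625

PNS ≈ 0.030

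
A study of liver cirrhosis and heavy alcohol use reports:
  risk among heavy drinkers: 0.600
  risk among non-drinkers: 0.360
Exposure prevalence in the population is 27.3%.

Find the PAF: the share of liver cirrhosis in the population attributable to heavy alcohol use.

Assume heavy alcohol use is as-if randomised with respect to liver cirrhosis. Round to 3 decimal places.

Let p₁ = 0.6, p₀ = 0.36.
Overall risk P(Y=1) = π·p₁ + (1−π)·p₀ = 0.273×0.6 + 0.727×0.36 = 0.42552.
Under exogeneity, PAF = [P(Y=1) − p₀] / P(Y=1).
PAF = (0.42552 − 0.36) / 0.42552 ≈ 0.1540

PAF ≈ 0.154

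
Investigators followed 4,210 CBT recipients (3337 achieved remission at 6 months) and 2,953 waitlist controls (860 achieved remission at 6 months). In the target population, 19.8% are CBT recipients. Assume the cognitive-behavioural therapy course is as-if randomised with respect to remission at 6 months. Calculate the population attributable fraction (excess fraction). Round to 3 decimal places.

PAF ≈ 0.254

p₁ = P(outcome | exposed) = 3337/4210 = 0.79264
p₀ = P(outcome | unexposed) = 860/2953 = 0.29123
Overall risk P(Y=1) = π·p₁ + (1−π)·p₀ = 0.198×0.79264 + 0.802×0.29123 = 0.39051.
Under exogeneity, PAF = [P(Y=1) − p₀] / P(Y=1).
PAF = (0.39051 − 0.29123) / 0.39051 ≈ 0.2542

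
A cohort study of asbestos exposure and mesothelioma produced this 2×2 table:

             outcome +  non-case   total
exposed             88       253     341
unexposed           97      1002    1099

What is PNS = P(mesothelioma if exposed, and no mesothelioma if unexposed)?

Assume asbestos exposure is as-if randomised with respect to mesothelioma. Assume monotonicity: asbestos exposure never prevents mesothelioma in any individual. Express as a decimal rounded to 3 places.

PNS ≈ 0.170

p₁ = P(outcome | exposed) = 88/341 = 0.25806
p₀ = P(outcome | unexposed) = 97/1099 = 0.088262
Under exogeneity and monotonicity, PNS = p₁ − p₀.
PNS = 0.25806 − 0.088262 = 0.1698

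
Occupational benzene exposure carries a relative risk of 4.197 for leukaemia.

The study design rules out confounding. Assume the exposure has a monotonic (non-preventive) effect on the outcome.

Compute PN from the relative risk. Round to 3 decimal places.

PN ≈ 0.762

Under exogeneity and monotonicity, PN = (RR − 1) / RR = 1 − 1/RR.
PN = (4.197 − 1) / 4.197 = 3.197 / 4.197 ≈ 0.7617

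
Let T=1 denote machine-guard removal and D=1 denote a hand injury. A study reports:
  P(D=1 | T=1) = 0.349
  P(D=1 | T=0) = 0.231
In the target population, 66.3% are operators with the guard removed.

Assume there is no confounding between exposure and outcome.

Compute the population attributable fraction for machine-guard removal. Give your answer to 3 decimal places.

PAF ≈ 0.253

Let p₁ = 0.349, p₀ = 0.231.
Overall risk P(Y=1) = π·p₁ + (1−π)·p₀ = 0.663×0.349 + 0.337×0.231 = 0.30923.
Under exogeneity, PAF = [P(Y=1) − p₀] / P(Y=1).
PAF = (0.30923 − 0.231) / 0.30923 ≈ 0.2530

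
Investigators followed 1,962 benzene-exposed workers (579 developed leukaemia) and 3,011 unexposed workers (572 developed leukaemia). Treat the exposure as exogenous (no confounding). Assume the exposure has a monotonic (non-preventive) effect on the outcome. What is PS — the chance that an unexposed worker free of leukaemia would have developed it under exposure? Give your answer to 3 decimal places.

p₁ = P(outcome | exposed) = 579/1962 = 0.29511
p₀ = P(outcome | unexposed) = 572/3011 = 0.18997
Under exogeneity and monotonicity, PS = (p₁ − p₀) / (1 − p₀).
PS = (0.29511 − 0.18997) / (1 − 0.18997) = 0.10514 / 0.81003 ≈ 0.1298

PS ≈ 0.130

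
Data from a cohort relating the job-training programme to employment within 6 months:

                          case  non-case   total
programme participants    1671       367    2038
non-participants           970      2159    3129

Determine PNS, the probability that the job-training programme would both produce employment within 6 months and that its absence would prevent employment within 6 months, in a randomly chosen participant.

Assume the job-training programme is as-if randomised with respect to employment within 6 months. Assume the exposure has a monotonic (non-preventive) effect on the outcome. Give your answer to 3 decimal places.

p₁ = P(outcome | exposed) = 1671/2038 = 0.81992
p₀ = P(outcome | unexposed) = 970/3129 = 0.31
Under exogeneity and monotonicity, PNS = p₁ − p₀.
PNS = 0.81992 − 0.31 = 0.50992

PNS ≈ 0.510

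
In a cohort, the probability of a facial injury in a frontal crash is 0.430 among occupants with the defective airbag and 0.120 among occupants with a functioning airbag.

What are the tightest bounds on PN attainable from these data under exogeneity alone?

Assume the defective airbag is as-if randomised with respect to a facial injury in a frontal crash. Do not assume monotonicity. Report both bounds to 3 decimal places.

Let p₁ = 0.43, p₀ = 0.12.
Under exogeneity alone the bounds on PN are max{0,(p₁−p₀)/p₁} ≤ PN ≤ min{1,(1−p₀)/p₁}.
  lower = (p₁ − p₀)/p₁ = 0.31 / 0.43 ≈ 0.7209
  upper = min{1, (1 − p₀)/p₁} = 0.88 / 0.43 ≈ 2.0465 → capped at 1

0.721 ≤ PN ≤ 1.000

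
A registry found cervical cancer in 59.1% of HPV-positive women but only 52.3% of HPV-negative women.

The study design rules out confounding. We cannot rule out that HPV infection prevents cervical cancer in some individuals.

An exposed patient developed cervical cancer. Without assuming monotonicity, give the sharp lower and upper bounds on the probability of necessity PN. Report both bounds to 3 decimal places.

0.115 ≤ PN ≤ 0.807

p₁ = 0.591, p₀ = 0.523.
Under exogeneity alone the bounds on PN are max{0,(p₁−p₀)/p₁} ≤ PN ≤ min{1,(1−p₀)/p₁}.
  lower = (p₁ − p₀)/p₁ = 0.068 / 0.591 ≈ 0.1151
  upper = min{1, (1 − p₀)/p₁} = 0.477 / 0.591 ≈ 0.8071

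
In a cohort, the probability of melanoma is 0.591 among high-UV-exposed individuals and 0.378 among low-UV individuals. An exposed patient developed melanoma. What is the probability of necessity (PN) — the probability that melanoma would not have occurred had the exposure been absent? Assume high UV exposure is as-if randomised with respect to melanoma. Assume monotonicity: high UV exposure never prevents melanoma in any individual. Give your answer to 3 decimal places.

Let p₁ = 0.591, p₀ = 0.378.
Under exogeneity and monotonicity, PN = (p₁ − p₀) / p₁.
PN = (0.591 − 0.378) / 0.591 = 0.213 / 0.591 ≈ 0.3604

PN ≈ 0.360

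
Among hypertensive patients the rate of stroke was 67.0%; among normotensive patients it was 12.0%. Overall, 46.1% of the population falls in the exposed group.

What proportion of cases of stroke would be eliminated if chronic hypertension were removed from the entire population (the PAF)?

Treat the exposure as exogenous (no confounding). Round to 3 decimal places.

PAF ≈ 0.679

p₁ = 0.67, p₀ = 0.12.
Overall risk P(Y=1) = π·p₁ + (1−π)·p₀ = 0.461×0.67 + 0.539×0.12 = 0.37355.
Under exogeneity, PAF = [P(Y=1) − p₀] / P(Y=1).
PAF = (0.37355 − 0.12) / 0.37355 ≈ 0.6788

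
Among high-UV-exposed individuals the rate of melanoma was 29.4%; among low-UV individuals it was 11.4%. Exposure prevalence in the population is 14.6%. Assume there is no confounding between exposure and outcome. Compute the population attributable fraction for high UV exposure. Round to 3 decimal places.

p₁ = 0.294, p₀ = 0.114.
Overall risk P(Y=1) = π·p₁ + (1−π)·p₀ = 0.146×0.294 + 0.854×0.114 = 0.14028.
Under exogeneity, PAF = [P(Y=1) − p₀] / P(Y=1).
PAF = (0.14028 − 0.114) / 0.14028 ≈ 0.1873

PAF ≈ 0.187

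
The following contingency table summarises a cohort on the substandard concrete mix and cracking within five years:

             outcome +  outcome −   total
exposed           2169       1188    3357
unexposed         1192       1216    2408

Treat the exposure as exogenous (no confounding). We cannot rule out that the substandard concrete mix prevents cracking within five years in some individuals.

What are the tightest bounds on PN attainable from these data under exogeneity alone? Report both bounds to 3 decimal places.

0.234 ≤ PN ≤ 0.782

p₁ = P(outcome | exposed) = 2169/3357 = 0.64611
p₀ = P(outcome | unexposed) = 1192/2408 = 0.49502
Under exogeneity alone the bounds on PN are max{0,(p₁−p₀)/p₁} ≤ PN ≤ min{1,(1−p₀)/p₁}.
  lower = (p₁ − p₀)/p₁ = 0.1511 / 0.64611 ≈ 0.2339
  upper = min{1, (1 − p₀)/p₁} = 0.50498 / 0.64611 ≈ 0.7816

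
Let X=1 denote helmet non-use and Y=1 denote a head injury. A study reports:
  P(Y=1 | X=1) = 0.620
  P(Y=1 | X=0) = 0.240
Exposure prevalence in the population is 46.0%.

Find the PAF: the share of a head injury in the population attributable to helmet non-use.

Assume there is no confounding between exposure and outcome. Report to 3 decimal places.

Let p₁ = 0.62, p₀ = 0.24.
Overall risk P(Y=1) = π·p₁ + (1−π)·p₀ = 0.46×0.62 + 0.54×0.24 = 0.4148.
Under exogeneity, PAF = [P(Y=1) − p₀] / P(Y=1).
PAF = (0.4148 − 0.24) / 0.4148 ≈ 0.4214

PAF ≈ 0.421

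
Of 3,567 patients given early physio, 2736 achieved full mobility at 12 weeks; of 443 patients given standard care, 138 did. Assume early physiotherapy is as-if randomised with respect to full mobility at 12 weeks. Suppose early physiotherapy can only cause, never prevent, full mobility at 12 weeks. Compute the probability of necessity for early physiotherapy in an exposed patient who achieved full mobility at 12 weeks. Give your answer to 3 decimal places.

PN ≈ 0.594

p₁ = P(outcome | exposed) = 2736/3567 = 0.76703
p₀ = P(outcome | unexposed) = 138/443 = 0.31151
Under exogeneity and monotonicity, PN = (p₁ − p₀) / p₁.
PN = (0.76703 − 0.31151) / 0.76703 = 0.45552 / 0.76703 ≈ 0.5939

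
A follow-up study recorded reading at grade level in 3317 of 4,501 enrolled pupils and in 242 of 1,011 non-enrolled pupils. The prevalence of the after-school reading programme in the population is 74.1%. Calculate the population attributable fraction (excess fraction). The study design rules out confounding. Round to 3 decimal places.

p₁ = P(outcome | exposed) = 3317/4501 = 0.73695
p₀ = P(outcome | unexposed) = 242/1011 = 0.23937
Overall risk P(Y=1) = π·p₁ + (1−π)·p₀ = 0.741×0.73695 + 0.259×0.23937 = 0.60807.
Under exogeneity, PAF = [P(Y=1) − p₀] / P(Y=1).
PAF = (0.60807 − 0.23937) / 0.60807 ≈ 0.6064

PAF ≈ 0.606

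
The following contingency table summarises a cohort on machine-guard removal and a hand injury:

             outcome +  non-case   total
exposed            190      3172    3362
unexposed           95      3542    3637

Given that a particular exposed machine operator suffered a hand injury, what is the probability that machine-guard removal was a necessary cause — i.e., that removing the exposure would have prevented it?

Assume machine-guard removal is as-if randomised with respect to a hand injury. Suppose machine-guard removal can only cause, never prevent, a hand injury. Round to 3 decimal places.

PN ≈ 0.538

p₁ = P(outcome | exposed) = 190/3362 = 0.056514
p₀ = P(outcome | unexposed) = 95/3637 = 0.02612
Under exogeneity and monotonicity, PN = (p₁ − p₀)/p₁.
PN = (0.056514 − 0.02612) / 0.056514 ≈ 0.5378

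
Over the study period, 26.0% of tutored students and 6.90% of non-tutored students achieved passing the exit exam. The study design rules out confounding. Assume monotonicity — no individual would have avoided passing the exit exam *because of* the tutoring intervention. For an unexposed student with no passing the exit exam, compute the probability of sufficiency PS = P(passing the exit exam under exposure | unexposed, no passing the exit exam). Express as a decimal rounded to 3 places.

PS ≈ 0.205

p₁ = 0.26, p₀ = 0.069.
Under exogeneity and monotonicity, PS = (p₁ − p₀) / (1 − p₀).
PS = (0.26 − 0.069) / (1 − 0.069) = 0.191 / 0.931 ≈ 0.2052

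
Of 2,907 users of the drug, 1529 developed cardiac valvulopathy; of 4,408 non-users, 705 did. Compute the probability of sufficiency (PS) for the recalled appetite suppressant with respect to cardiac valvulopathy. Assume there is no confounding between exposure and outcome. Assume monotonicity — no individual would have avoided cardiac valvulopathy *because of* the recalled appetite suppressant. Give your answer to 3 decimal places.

p₁ = P(outcome | exposed) = 1529/2907 = 0.52597
p₀ = P(outcome | unexposed) = 705/4408 = 0.15994
Under exogeneity and monotonicity, PS = (p₁ − p₀) / (1 − p₀).
PS = (0.52597 − 0.15994) / (1 − 0.15994) = 0.36604 / 0.84006 ≈ 0.4357

PS ≈ 0.436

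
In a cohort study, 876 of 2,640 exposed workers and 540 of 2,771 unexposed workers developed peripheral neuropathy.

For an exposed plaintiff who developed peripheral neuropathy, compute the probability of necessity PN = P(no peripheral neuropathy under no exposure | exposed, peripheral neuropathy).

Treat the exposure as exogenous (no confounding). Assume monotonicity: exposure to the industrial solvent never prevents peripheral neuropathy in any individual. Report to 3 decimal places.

PN ≈ 0.413

p₁ = P(outcome | exposed) = 876/2640 = 0.33182
p₀ = P(outcome | unexposed) = 540/2771 = 0.19488
Under exogeneity and monotonicity, PN = (p₁ − p₀) / p₁.
PN = (0.33182 − 0.19488) / 0.33182 = 0.13694 / 0.33182 ≈ 0.4127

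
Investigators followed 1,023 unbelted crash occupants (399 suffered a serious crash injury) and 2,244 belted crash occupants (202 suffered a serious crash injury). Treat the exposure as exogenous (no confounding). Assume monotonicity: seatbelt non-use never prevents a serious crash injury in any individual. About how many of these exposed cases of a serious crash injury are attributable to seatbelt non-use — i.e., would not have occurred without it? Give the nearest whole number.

p₁ = P(outcome | exposed) = 399/1023 = 0.39003
p₀ = P(outcome | unexposed) = 202/2244 = 0.090018
PN = (p₁ − p₀)/p₁ = (0.39003 − 0.090018) / 0.39003 ≈ 0.76920.
Attributable cases ≈ PN × (exposed cases) = 0.76920 × 399 ≈ 306.91.

about 307 cases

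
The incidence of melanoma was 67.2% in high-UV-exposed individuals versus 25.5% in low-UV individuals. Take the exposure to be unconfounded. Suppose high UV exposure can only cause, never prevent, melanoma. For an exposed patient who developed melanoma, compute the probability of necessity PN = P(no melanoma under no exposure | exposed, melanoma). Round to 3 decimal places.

p₁ = 0.672, p₀ = 0.255.
Under exogeneity and monotonicity, PN = (p₁ − p₀) / p₁.
PN = (0.672 − 0.255) / 0.672 = 0.417 / 0.672 ≈ 0.6205

PN ≈ 0.621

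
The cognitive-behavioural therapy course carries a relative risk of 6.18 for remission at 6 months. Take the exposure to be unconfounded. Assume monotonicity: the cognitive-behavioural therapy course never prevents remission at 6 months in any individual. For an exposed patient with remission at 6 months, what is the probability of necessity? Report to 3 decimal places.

PN ≈ 0.838

Under exogeneity and monotonicity, PN = (RR − 1) / RR = 1 − 1/RR.
PN = (6.18 − 1) / 6.18 = 5.18 / 6.18 ≈ 0.8382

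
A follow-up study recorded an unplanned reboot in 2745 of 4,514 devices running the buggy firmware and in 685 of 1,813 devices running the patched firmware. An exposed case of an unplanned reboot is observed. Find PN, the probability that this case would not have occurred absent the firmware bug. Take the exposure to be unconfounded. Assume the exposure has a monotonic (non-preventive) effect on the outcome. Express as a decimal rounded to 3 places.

p₁ = P(outcome | exposed) = 2745/4514 = 0.60811
p₀ = P(outcome | unexposed) = 685/1813 = 0.37783
Under exogeneity and monotonicity, PN = (p₁ − p₀) / p₁.
PN = (0.60811 − 0.37783) / 0.60811 = 0.23028 / 0.60811 ≈ 0.3787

PN ≈ 0.379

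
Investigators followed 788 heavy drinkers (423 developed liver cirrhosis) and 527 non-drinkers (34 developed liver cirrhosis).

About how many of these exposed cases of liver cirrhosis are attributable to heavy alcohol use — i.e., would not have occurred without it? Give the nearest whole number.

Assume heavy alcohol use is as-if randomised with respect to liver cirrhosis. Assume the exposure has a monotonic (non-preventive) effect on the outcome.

p₁ = P(outcome | exposed) = 423/788 = 0.5368
p₀ = P(outcome | unexposed) = 34/527 = 0.064516
PN = (p₁ − p₀)/p₁ = (0.5368 − 0.064516) / 0.5368 ≈ 0.87981.
Attributable cases ≈ PN × (exposed cases) = 0.87981 × 423 ≈ 372.16.

about 372 cases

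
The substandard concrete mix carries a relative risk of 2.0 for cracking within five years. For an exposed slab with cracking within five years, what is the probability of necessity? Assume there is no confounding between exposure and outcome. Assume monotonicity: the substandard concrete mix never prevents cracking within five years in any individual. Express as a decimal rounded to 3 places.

PN ≈ 0.500

Under exogeneity and monotonicity, PN = (RR − 1) / RR = 1 − 1/RR.
PN = (2.0 − 1) / 2.0 = 1 / 2.0 ≈ 0.5000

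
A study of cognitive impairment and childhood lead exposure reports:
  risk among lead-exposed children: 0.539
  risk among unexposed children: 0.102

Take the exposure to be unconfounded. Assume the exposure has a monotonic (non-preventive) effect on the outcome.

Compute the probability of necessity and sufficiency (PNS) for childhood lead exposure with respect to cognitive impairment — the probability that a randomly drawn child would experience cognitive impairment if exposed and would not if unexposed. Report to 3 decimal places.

Let p₁ = 0.539, p₀ = 0.102.
Under exogeneity and monotonicity, PNS = p₁ − p₀.
PNS = 0.539 − 0.102 = 0.437

PNS ≈ 0.437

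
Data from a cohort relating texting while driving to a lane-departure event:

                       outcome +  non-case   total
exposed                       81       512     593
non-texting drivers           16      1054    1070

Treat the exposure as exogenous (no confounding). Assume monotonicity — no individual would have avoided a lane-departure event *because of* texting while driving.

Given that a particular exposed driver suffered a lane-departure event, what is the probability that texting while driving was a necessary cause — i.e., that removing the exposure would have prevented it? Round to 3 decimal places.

p₁ = P(outcome | exposed) = 81/593 = 0.13659
p₀ = P(outcome | unexposed) = 16/1070 = 0.014953
Under exogeneity and monotonicity, PN = (p₁ − p₀) / p₁.
PN = (0.13659 − 0.014953) / 0.13659 = 0.12164 / 0.13659 ≈ 0.8905

PN ≈ 0.891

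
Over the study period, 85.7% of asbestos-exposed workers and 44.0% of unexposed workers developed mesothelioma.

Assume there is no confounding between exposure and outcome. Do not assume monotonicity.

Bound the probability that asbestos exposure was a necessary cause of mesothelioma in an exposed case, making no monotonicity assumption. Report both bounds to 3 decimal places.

0.487 ≤ PN ≤ 0.653

p₁ = 0.857, p₀ = 0.44.
Under exogeneity alone the bounds on PN are max{0,(p₁−p₀)/p₁} ≤ PN ≤ min{1,(1−p₀)/p₁}.
  lower = (p₁ − p₀)/p₁ = 0.417 / 0.857 ≈ 0.4866
  upper = min{1, (1 − p₀)/p₁} = 0.56 / 0.857 ≈ 0.6534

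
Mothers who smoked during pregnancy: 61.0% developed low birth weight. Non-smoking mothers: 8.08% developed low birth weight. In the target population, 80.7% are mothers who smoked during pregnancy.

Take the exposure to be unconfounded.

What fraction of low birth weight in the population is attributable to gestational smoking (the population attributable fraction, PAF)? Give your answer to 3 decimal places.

PAF ≈ 0.841

p₁ = 0.61, p₀ = 0.0808.
Overall risk P(Y=1) = π·p₁ + (1−π)·p₀ = 0.807×0.61 + 0.193×0.0808 = 0.50786.
Under exogeneity, PAF = [P(Y=1) − p₀] / P(Y=1).
PAF = (0.50786 − 0.0808) / 0.50786 ≈ 0.8409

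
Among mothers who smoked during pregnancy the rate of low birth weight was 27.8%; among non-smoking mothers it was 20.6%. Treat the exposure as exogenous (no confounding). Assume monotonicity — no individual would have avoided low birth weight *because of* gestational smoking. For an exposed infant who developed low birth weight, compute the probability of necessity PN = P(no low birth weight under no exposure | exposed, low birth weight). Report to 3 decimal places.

p₁ = 0.278, p₀ = 0.206.
Under exogeneity and monotonicity, PN = (p₁ − p₀) / p₁.
PN = (0.278 − 0.206) / 0.278 = 0.072 / 0.278 ≈ 0.2590

PN ≈ 0.259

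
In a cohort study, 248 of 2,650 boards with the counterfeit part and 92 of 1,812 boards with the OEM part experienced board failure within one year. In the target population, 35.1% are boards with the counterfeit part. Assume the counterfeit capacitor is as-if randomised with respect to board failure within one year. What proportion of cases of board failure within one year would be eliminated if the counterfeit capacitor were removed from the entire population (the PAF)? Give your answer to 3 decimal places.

PAF ≈ 0.228

p₁ = P(outcome | exposed) = 248/2650 = 0.093585
p₀ = P(outcome | unexposed) = 92/1812 = 0.050773
Overall risk P(Y=1) = π·p₁ + (1−π)·p₀ = 0.351×0.093585 + 0.649×0.050773 = 0.0658.
Under exogeneity, PAF = [P(Y=1) − p₀] / P(Y=1).
PAF = (0.0658 − 0.050773) / 0.0658 ≈ 0.2284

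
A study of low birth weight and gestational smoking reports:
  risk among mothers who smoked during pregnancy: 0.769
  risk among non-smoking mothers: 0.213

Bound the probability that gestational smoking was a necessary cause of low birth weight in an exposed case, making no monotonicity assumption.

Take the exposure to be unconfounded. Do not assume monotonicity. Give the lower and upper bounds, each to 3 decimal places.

Let p₁ = 0.769, p₀ = 0.213.
Under exogeneity alone the bounds on PN are max{0,(p₁−p₀)/p₁} ≤ PN ≤ min{1,(1−p₀)/p₁}.
  lower = (p₁ − p₀)/p₁ = 0.556 / 0.769 ≈ 0.7230
  upper = min{1, (1 − p₀)/p₁} = 0.787 / 0.769 ≈ 1.0234 → capped at 1

0.723 ≤ PN ≤ 1.000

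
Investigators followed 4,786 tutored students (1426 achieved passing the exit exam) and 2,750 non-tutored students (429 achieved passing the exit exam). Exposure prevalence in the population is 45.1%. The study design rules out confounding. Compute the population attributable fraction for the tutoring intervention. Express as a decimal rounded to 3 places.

p₁ = P(outcome | exposed) = 1426/4786 = 0.29795
p₀ = P(outcome | unexposed) = 429/2750 = 0.156
Overall risk P(Y=1) = π·p₁ + (1−π)·p₀ = 0.451×0.29795 + 0.549×0.156 = 0.22002.
Under exogeneity, PAF = [P(Y=1) − p₀] / P(Y=1).
PAF = (0.22002 − 0.156) / 0.22002 ≈ 0.2910

PAF ≈ 0.291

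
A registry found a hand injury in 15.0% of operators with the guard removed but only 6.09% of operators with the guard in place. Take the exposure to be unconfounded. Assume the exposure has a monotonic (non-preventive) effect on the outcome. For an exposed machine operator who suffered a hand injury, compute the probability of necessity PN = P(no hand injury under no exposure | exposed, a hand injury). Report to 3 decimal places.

PN ≈ 0.594

p₁ = 0.15, p₀ = 0.0609.
Under exogeneity and monotonicity, PN = (p₁ − p₀) / p₁.
PN = (0.15 − 0.0609) / 0.15 = 0.0891 / 0.15 ≈ 0.5940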